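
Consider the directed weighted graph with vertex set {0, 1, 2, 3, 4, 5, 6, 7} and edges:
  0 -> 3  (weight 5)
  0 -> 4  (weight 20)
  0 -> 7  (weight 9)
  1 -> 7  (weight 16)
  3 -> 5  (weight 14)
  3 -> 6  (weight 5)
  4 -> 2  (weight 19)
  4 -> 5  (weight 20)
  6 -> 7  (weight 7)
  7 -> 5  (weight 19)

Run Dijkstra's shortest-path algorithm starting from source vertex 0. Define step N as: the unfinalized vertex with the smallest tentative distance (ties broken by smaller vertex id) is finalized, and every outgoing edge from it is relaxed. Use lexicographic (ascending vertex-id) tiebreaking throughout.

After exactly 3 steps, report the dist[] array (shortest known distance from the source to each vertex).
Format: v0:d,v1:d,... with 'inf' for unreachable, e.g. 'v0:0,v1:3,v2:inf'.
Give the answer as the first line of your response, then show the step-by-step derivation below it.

v0:0,v1:inf,v2:inf,v3:5,v4:20,v5:19,v6:10,v7:9

step 1: dist = v0:0,v1:inf,v2:inf,v3:5,v4:20,v5:inf,v6:inf,v7:9
step 2: dist = v0:0,v1:inf,v2:inf,v3:5,v4:20,v5:19,v6:10,v7:9
step 3: dist = v0:0,v1:inf,v2:inf,v3:5,v4:20,v5:19,v6:10,v7:9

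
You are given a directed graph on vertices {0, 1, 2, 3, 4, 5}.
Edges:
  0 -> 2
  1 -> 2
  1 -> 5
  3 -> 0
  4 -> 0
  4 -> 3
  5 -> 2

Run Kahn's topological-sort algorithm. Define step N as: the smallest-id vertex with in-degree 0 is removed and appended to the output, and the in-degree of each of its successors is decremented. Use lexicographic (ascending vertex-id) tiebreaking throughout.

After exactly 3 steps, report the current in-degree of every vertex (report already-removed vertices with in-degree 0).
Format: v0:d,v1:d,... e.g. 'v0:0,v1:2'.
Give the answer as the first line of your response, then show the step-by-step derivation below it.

v0:0,v1:0,v2:2,v3:0,v4:0,v5:0

step 1: output 1; order=[1]; indeg=(2,0,2,1,0,0)
step 2: output 4; order=[1,4]; indeg=(1,0,2,0,0,0)
step 3: output 3; order=[1,4,3]; indeg=(0,0,2,0,0,0)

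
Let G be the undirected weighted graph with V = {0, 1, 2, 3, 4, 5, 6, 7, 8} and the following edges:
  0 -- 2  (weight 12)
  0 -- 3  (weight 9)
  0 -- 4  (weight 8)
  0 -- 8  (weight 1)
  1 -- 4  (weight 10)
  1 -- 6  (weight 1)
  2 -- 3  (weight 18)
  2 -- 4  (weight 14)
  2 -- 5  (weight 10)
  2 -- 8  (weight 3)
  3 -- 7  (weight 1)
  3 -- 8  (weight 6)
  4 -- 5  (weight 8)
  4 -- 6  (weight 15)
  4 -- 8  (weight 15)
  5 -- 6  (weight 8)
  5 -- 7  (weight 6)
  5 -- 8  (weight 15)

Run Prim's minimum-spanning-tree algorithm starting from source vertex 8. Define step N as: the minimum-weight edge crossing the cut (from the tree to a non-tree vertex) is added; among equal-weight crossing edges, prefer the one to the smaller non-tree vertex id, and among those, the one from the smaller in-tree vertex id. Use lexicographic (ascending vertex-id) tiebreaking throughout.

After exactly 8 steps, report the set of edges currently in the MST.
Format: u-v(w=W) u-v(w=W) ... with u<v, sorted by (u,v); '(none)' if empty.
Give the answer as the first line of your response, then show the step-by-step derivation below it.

0-4(w=8) 0-8(w=1) 1-6(w=1) 2-8(w=3) 3-7(w=1) 3-8(w=6) 5-6(w=8) 5-7(w=6)

step 1: add edge 0-8 (w=1); MST = {0-8(w=1)}
step 2: add edge 2-8 (w=3); MST = {0-8(w=1) 2-8(w=3)}
step 3: add edge 3-8 (w=6); MST = {0-8(w=1) 2-8(w=3) 3-8(w=6)}
step 4: add edge 3-7 (w=1); MST = {0-8(w=1) 2-8(w=3) 3-7(w=1) 3-8(w=6)}
step 5: add edge 5-7 (w=6); MST = {0-8(w=1) 2-8(w=3) 3-7(w=1) 3-8(w=6) 5-7(w=6)}
step 6: add edge 0-4 (w=8); MST = {0-4(w=8) 0-8(w=1) 2-8(w=3) 3-7(w=1) 3-8(w=6) 5-7(w=6)}
step 7: add edge 5-6 (w=8); MST = {0-4(w=8) 0-8(w=1) 2-8(w=3) 3-7(w=1) 3-8(w=6) 5-6(w=8) 5-7(w=6)}
step 8: add edge 1-6 (w=1); MST = {0-4(w=8) 0-8(w=1) 1-6(w=1) 2-8(w=3) 3-7(w=1) 3-8(w=6) 5-6(w=8) 5-7(w=6)}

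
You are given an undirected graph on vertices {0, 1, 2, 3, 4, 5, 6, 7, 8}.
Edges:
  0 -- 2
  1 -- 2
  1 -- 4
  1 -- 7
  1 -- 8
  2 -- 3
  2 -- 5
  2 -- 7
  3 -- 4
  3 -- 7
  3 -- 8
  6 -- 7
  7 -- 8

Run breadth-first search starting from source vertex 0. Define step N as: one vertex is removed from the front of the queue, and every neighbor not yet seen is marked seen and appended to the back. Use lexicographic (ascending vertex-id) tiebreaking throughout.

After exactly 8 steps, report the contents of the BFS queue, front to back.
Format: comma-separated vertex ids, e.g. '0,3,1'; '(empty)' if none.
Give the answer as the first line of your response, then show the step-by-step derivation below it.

6

step 1: dequeue 0; queue=[2]; order=0
step 2: dequeue 2; queue=[1,3,5,7]; order=0,2
step 3: dequeue 1; queue=[3,5,7,4,8]; order=0,2,1
step 4: dequeue 3; queue=[5,7,4,8]; order=0,2,1,3
step 5: dequeue 5; queue=[7,4,8]; order=0,2,1,3,5
step 6: dequeue 7; queue=[4,8,6]; order=0,2,1,3,5,7
step 7: dequeue 4; queue=[8,6]; order=0,2,1,3,5,7,4
step 8: dequeue 8; queue=[6]; order=0,2,1,3,5,7,4,8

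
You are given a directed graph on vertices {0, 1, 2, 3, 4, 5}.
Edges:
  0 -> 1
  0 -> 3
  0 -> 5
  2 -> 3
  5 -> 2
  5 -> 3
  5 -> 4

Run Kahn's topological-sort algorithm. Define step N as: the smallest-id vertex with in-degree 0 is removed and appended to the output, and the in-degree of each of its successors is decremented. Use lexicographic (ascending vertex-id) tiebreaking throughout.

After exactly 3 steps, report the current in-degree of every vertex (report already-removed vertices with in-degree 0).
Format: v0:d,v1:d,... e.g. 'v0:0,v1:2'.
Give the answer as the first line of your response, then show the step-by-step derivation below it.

v0:0,v1:0,v2:0,v3:1,v4:0,v5:0

step 1: output 0; order=[0]; indeg=(0,0,1,2,1,0)
step 2: output 1; order=[0,1]; indeg=(0,0,1,2,1,0)
step 3: output 5; order=[0,1,5]; indeg=(0,0,0,1,0,0)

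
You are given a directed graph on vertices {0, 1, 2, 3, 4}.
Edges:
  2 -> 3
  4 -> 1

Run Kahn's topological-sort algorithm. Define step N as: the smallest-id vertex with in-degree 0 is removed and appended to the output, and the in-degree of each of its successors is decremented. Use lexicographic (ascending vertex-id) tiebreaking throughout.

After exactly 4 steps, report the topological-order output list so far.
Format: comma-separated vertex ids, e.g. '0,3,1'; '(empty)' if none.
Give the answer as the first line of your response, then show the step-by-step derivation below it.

0,2,3,4

step 1: output 0; order=[0]; indeg=(0,1,0,1,0)
step 2: output 2; order=[0,2]; indeg=(0,1,0,0,0)
step 3: output 3; order=[0,2,3]; indeg=(0,1,0,0,0)
step 4: output 4; order=[0,2,3,4]; indeg=(0,0,0,0,0)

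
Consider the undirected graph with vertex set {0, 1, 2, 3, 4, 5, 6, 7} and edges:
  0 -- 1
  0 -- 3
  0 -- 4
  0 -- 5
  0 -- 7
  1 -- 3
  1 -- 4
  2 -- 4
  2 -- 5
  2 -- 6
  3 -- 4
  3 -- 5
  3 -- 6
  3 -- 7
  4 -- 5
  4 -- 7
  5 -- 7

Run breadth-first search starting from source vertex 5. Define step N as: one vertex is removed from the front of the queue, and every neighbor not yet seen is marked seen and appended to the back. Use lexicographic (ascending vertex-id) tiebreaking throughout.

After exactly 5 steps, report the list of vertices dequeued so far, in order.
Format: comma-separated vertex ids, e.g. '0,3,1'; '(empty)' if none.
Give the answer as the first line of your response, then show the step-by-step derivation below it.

5,0,2,3,4

step 1: dequeue 5; queue=[0,2,3,4,7]; order=5
step 2: dequeue 0; queue=[2,3,4,7,1]; order=5,0
step 3: dequeue 2; queue=[3,4,7,1,6]; order=5,0,2
step 4: dequeue 3; queue=[4,7,1,6]; order=5,0,2,3
step 5: dequeue 4; queue=[7,1,6]; order=5,0,2,3,4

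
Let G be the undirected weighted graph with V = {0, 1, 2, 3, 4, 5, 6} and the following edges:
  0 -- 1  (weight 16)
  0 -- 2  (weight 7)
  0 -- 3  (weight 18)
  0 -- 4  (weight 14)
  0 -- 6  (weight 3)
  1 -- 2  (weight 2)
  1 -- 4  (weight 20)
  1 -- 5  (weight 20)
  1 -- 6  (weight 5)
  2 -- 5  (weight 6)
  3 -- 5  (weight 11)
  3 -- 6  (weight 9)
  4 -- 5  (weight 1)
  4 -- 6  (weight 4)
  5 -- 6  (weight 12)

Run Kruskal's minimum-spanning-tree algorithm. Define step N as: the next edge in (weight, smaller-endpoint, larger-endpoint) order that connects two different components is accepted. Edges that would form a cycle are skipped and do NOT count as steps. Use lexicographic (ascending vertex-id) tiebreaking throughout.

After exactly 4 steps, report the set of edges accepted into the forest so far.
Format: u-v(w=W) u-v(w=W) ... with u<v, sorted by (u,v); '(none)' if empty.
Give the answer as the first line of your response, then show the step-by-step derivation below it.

0-6(w=3) 1-2(w=2) 4-5(w=1) 4-6(w=4)

step 1: add edge 4-5 (w=1); MST = {4-5(w=1)}
step 2: add edge 1-2 (w=2); MST = {1-2(w=2) 4-5(w=1)}
step 3: add edge 0-6 (w=3); MST = {0-6(w=3) 1-2(w=2) 4-5(w=1)}
step 4: add edge 4-6 (w=4); MST = {0-6(w=3) 1-2(w=2) 4-5(w=1) 4-6(w=4)}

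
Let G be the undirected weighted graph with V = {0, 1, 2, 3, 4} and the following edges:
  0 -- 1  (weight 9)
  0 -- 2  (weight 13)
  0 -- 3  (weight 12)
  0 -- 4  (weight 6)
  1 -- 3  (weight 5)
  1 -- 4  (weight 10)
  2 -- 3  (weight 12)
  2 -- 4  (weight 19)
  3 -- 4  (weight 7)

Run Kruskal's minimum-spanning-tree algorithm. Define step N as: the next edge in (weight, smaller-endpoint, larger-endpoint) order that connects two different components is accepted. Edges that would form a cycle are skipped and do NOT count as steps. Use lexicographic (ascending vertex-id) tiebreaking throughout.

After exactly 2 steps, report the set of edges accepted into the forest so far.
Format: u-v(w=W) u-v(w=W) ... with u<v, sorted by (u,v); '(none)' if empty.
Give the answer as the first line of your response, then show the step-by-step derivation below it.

0-4(w=6) 1-3(w=5)

step 1: add edge 1-3 (w=5); MST = {1-3(w=5)}
step 2: add edge 0-4 (w=6); MST = {0-4(w=6) 1-3(w=5)}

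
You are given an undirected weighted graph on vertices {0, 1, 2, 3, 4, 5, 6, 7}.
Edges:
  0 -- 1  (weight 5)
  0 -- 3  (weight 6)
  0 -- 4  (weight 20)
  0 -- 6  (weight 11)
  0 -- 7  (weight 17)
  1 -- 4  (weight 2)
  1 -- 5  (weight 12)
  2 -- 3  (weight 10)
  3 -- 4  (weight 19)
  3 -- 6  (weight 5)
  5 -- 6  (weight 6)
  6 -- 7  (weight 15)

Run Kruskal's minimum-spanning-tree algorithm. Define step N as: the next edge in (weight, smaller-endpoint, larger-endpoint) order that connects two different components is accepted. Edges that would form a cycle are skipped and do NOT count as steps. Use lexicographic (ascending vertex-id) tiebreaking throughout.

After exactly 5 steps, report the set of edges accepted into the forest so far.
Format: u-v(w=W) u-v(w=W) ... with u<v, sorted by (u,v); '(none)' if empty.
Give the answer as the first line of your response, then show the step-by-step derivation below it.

0-1(w=5) 0-3(w=6) 1-4(w=2) 3-6(w=5) 5-6(w=6)

step 1: add edge 1-4 (w=2); MST = {1-4(w=2)}
step 2: add edge 0-1 (w=5); MST = {0-1(w=5) 1-4(w=2)}
step 3: add edge 3-6 (w=5); MST = {0-1(w=5) 1-4(w=2) 3-6(w=5)}
step 4: add edge 0-3 (w=6); MST = {0-1(w=5) 0-3(w=6) 1-4(w=2) 3-6(w=5)}
step 5: add edge 5-6 (w=6); MST = {0-1(w=5) 0-3(w=6) 1-4(w=2) 3-6(w=5) 5-6(w=6)}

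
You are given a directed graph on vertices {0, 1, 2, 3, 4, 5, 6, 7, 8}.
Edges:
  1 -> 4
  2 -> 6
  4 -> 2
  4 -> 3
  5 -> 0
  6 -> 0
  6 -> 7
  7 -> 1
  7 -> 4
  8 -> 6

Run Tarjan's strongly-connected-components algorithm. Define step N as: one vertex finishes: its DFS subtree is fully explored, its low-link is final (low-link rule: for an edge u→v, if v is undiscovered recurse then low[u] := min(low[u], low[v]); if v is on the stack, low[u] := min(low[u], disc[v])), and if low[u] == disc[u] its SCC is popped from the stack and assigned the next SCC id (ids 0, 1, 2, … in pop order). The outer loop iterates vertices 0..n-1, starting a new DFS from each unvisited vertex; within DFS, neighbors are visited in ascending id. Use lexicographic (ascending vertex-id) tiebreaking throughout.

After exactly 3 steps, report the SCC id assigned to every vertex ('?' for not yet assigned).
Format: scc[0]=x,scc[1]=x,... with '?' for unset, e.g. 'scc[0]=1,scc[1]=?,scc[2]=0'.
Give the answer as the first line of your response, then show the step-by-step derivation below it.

scc[0]=0,scc[1]=?,scc[2]=?,scc[3]=?,scc[4]=?,scc[5]=?,scc[6]=?,scc[7]=?,scc[8]=?

step 1: low=(low[0]=0,low[1]=?,low[2]=?,low[3]=?,low[4]=?,low[5]=?,low[6]=?,low[7]=?,low[8]=?); scc=(scc[0]=0,scc[1]=?,scc[2]=?,scc[3]=?,scc[4]=?,scc[5]=?,scc[6]=?,scc[7]=?,scc[8]=?)
step 2: low=(low[0]=0,low[1]=1,low[2]=3,low[3]=?,low[4]=2,low[5]=?,low[6]=4,low[7]=1,low[8]=?); scc=(scc[0]=0,scc[1]=?,scc[2]=?,scc[3]=?,scc[4]=?,scc[5]=?,scc[6]=?,scc[7]=?,scc[8]=?)
step 3: low=(low[0]=0,low[1]=1,low[2]=3,low[3]=?,low[4]=2,low[5]=?,low[6]=1,low[7]=1,low[8]=?); scc=(scc[0]=0,scc[1]=?,scc[2]=?,scc[3]=?,scc[4]=?,scc[5]=?,scc[6]=?,scc[7]=?,scc[8]=?)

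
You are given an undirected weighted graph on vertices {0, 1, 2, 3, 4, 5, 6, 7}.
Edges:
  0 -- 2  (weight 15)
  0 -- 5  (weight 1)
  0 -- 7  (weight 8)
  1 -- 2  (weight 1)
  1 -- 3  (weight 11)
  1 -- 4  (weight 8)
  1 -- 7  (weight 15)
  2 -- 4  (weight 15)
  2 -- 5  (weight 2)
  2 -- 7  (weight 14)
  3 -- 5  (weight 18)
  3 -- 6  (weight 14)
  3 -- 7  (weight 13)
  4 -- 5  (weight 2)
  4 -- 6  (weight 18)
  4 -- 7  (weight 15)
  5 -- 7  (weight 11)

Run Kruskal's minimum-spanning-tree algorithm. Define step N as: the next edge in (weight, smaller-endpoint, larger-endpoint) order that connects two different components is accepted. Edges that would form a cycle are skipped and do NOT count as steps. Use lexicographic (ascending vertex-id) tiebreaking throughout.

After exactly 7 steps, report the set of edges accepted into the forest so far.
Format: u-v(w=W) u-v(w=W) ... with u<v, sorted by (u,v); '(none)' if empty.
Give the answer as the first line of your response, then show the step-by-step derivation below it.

0-5(w=1) 0-7(w=8) 1-2(w=1) 1-3(w=11) 2-5(w=2) 3-6(w=14) 4-5(w=2)

step 1: add edge 0-5 (w=1); MST = {0-5(w=1)}
step 2: add edge 1-2 (w=1); MST = {0-5(w=1) 1-2(w=1)}
step 3: add edge 2-5 (w=2); MST = {0-5(w=1) 1-2(w=1) 2-5(w=2)}
step 4: add edge 4-5 (w=2); MST = {0-5(w=1) 1-2(w=1) 2-5(w=2) 4-5(w=2)}
step 5: add edge 0-7 (w=8); MST = {0-5(w=1) 0-7(w=8) 1-2(w=1) 2-5(w=2) 4-5(w=2)}
step 6: add edge 1-3 (w=11); MST = {0-5(w=1) 0-7(w=8) 1-2(w=1) 1-3(w=11) 2-5(w=2) 4-5(w=2)}
step 7: add edge 3-6 (w=14); MST = {0-5(w=1) 0-7(w=8) 1-2(w=1) 1-3(w=11) 2-5(w=2) 3-6(w=14) 4-5(w=2)}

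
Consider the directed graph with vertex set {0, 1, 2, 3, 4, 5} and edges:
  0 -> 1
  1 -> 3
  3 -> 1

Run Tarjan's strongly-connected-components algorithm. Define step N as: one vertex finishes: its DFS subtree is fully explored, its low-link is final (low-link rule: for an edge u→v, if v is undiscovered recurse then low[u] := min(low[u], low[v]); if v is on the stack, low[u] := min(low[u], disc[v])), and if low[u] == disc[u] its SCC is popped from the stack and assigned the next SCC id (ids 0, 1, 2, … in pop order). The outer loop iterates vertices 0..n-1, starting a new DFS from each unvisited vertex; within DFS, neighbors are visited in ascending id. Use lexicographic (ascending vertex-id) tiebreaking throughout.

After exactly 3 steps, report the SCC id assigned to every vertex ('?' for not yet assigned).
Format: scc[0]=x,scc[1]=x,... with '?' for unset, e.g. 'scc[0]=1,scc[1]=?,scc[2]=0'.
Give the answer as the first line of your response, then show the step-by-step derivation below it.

scc[0]=1,scc[1]=0,scc[2]=?,scc[3]=0,scc[4]=?,scc[5]=?

step 1: low=(low[0]=0,low[1]=1,low[2]=?,low[3]=1,low[4]=?,low[5]=?); scc=(scc[0]=?,scc[1]=?,scc[2]=?,scc[3]=?,scc[4]=?,scc[5]=?)
step 2: low=(low[0]=0,low[1]=1,low[2]=?,low[3]=1,low[4]=?,low[5]=?); scc=(scc[0]=?,scc[1]=0,scc[2]=?,scc[3]=0,scc[4]=?,scc[5]=?)
step 3: low=(low[0]=0,low[1]=1,low[2]=?,low[3]=1,low[4]=?,low[5]=?); scc=(scc[0]=1,scc[1]=0,scc[2]=?,scc[3]=0,scc[4]=?,scc[5]=?)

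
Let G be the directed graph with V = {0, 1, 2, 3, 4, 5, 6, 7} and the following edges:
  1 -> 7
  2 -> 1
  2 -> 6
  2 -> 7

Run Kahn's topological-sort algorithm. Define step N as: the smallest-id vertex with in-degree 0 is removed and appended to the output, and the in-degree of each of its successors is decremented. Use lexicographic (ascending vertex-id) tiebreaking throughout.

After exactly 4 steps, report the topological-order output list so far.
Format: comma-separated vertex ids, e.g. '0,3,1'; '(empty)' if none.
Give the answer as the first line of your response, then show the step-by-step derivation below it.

0,2,1,3

step 1: output 0; order=[0]; indeg=(0,1,0,0,0,0,1,2)
step 2: output 2; order=[0,2]; indeg=(0,0,0,0,0,0,0,1)
step 3: output 1; order=[0,2,1]; indeg=(0,0,0,0,0,0,0,0)
step 4: output 3; order=[0,2,1,3]; indeg=(0,0,0,0,0,0,0,0)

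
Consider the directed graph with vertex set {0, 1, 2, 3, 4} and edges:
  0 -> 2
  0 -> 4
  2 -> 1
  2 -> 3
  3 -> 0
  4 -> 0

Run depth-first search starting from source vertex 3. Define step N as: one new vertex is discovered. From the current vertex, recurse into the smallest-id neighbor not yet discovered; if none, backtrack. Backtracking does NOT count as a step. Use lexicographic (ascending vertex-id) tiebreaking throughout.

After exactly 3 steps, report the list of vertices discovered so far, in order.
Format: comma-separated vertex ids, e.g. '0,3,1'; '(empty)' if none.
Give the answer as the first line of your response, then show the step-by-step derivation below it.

3,0,2

step 1: discover 3; path=3; order=3
step 2: discover 0; path=3>0; order=3,0
step 3: discover 2; path=3>0>2; order=3,0,2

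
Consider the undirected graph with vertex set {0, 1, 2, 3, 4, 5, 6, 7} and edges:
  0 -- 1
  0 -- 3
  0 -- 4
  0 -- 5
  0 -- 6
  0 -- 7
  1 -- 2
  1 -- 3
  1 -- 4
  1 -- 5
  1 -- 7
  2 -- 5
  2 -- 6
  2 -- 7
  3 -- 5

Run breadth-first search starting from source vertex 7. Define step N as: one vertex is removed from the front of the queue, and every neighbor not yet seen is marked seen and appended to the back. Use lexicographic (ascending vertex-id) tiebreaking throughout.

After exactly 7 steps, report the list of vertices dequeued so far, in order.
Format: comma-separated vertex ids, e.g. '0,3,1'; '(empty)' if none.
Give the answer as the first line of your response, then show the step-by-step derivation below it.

7,0,1,2,3,4,5

step 1: dequeue 7; queue=[0,1,2]; order=7
step 2: dequeue 0; queue=[1,2,3,4,5,6]; order=7,0
step 3: dequeue 1; queue=[2,3,4,5,6]; order=7,0,1
step 4: dequeue 2; queue=[3,4,5,6]; order=7,0,1,2
step 5: dequeue 3; queue=[4,5,6]; order=7,0,1,2,3
step 6: dequeue 4; queue=[5,6]; order=7,0,1,2,3,4
step 7: dequeue 5; queue=[6]; order=7,0,1,2,3,4,5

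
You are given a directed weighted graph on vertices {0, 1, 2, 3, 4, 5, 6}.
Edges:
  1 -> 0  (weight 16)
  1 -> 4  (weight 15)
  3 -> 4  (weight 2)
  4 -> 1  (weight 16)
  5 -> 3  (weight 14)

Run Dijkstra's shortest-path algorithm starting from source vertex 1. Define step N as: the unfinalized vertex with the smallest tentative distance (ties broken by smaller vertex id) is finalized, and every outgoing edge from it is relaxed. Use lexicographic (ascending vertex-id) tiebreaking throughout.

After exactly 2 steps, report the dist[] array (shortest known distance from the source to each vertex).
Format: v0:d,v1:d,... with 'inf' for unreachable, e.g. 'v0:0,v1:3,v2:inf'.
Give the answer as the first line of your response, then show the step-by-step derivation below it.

v0:16,v1:0,v2:inf,v3:inf,v4:15,v5:inf,v6:inf

step 1: dist = v0:16,v1:0,v2:inf,v3:inf,v4:15,v5:inf,v6:inf
step 2: dist = v0:16,v1:0,v2:inf,v3:inf,v4:15,v5:inf,v6:inf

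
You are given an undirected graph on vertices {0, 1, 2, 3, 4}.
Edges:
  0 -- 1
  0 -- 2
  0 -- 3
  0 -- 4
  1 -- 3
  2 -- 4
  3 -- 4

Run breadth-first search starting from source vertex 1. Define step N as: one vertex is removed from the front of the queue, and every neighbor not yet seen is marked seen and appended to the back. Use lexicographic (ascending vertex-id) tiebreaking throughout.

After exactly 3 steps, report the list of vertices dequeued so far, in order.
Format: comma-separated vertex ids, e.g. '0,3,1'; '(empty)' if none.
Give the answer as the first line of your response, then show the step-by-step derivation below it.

1,0,3

step 1: dequeue 1; queue=[0,3]; order=1
step 2: dequeue 0; queue=[3,2,4]; order=1,0
step 3: dequeue 3; queue=[2,4]; order=1,0,3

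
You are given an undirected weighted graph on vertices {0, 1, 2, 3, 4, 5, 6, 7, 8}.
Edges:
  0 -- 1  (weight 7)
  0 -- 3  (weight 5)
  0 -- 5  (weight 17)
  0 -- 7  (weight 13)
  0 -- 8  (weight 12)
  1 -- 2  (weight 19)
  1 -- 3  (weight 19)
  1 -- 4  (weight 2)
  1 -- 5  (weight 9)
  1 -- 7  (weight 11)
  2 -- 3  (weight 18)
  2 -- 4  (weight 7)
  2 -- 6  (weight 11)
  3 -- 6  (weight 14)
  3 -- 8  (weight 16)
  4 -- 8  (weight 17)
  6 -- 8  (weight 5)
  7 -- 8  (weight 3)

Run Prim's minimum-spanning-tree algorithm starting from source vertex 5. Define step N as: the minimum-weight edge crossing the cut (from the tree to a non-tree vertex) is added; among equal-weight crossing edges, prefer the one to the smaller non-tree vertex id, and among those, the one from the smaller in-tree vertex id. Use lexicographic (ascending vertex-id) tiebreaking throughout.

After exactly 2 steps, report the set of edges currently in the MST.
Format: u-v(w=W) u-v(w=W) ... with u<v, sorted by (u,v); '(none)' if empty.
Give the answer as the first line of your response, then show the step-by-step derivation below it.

1-4(w=2) 1-5(w=9)

step 1: add edge 1-5 (w=9); MST = {1-5(w=9)}
step 2: add edge 1-4 (w=2); MST = {1-4(w=2) 1-5(w=9)}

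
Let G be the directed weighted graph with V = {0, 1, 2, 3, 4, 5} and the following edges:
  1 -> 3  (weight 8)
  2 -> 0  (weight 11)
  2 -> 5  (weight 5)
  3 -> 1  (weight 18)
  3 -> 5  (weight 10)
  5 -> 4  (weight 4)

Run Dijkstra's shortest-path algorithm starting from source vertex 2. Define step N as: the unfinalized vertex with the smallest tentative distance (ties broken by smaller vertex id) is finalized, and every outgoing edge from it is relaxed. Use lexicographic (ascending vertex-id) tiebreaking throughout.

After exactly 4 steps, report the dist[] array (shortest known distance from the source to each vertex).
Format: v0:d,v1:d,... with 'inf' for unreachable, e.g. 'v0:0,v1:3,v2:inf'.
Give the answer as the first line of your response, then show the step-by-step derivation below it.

v0:11,v1:inf,v2:0,v3:inf,v4:9,v5:5

step 1: dist = v0:11,v1:inf,v2:0,v3:inf,v4:inf,v5:5
step 2: dist = v0:11,v1:inf,v2:0,v3:inf,v4:9,v5:5
step 3: dist = v0:11,v1:inf,v2:0,v3:inf,v4:9,v5:5
step 4: dist = v0:11,v1:inf,v2:0,v3:inf,v4:9,v5:5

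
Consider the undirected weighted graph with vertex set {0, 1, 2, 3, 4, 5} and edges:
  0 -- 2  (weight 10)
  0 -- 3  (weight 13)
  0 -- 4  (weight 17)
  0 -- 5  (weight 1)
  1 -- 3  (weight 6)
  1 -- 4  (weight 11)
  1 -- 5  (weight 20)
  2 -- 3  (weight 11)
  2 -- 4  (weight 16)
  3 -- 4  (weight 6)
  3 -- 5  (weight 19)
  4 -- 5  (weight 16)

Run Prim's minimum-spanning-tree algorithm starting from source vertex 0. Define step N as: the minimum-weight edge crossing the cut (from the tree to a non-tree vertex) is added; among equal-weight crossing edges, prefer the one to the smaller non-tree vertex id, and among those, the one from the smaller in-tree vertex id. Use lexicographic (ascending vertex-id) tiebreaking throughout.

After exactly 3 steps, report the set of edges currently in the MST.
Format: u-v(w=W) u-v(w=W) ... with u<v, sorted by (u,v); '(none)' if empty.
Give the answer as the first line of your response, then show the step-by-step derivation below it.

0-2(w=10) 0-5(w=1) 2-3(w=11)

step 1: add edge 0-5 (w=1); MST = {0-5(w=1)}
step 2: add edge 0-2 (w=10); MST = {0-2(w=10) 0-5(w=1)}
step 3: add edge 2-3 (w=11); MST = {0-2(w=10) 0-5(w=1) 2-3(w=11)}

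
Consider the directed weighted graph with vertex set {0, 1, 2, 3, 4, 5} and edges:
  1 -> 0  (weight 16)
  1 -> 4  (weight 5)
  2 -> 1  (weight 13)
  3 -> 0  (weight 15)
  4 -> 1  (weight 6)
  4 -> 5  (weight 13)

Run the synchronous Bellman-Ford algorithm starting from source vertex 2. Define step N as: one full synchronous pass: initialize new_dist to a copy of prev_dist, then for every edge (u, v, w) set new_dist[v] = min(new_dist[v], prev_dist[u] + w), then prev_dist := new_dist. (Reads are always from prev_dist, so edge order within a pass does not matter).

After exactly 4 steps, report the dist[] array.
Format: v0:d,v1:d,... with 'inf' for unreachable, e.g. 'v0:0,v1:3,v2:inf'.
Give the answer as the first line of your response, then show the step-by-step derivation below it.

v0:29,v1:13,v2:0,v3:inf,v4:18,v5:31

step 1: dist = v0:inf,v1:13,v2:0,v3:inf,v4:inf,v5:inf
step 2: dist = v0:29,v1:13,v2:0,v3:inf,v4:18,v5:inf
step 3: dist = v0:29,v1:13,v2:0,v3:inf,v4:18,v5:31
step 4: dist = v0:29,v1:13,v2:0,v3:inf,v4:18,v5:31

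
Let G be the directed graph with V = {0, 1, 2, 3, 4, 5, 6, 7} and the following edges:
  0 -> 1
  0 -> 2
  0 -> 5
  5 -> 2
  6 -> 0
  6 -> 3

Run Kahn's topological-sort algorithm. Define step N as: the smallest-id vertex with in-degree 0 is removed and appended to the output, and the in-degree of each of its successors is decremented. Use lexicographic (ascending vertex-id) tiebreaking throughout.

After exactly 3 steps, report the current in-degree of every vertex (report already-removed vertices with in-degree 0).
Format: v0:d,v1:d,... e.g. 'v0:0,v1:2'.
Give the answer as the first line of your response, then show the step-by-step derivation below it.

v0:0,v1:0,v2:1,v3:0,v4:0,v5:0,v6:0,v7:0

step 1: output 4; order=[4]; indeg=(1,1,2,1,0,1,0,0)
step 2: output 6; order=[4,6]; indeg=(0,1,2,0,0,1,0,0)
step 3: output 0; order=[4,6,0]; indeg=(0,0,1,0,0,0,0,0)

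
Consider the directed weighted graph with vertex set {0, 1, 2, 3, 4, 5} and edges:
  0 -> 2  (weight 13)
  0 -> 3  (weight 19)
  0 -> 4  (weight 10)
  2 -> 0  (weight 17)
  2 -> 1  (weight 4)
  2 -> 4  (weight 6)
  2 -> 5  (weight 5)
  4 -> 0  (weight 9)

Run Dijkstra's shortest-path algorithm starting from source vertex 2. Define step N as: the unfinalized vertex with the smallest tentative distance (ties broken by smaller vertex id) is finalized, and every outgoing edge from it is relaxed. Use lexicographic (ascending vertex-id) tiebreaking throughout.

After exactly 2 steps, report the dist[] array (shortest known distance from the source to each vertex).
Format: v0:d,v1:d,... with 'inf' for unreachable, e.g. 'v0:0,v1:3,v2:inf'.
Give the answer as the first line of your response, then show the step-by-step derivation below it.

v0:17,v1:4,v2:0,v3:inf,v4:6,v5:5

step 1: dist = v0:17,v1:4,v2:0,v3:inf,v4:6,v5:5
step 2: dist = v0:17,v1:4,v2:0,v3:inf,v4:6,v5:5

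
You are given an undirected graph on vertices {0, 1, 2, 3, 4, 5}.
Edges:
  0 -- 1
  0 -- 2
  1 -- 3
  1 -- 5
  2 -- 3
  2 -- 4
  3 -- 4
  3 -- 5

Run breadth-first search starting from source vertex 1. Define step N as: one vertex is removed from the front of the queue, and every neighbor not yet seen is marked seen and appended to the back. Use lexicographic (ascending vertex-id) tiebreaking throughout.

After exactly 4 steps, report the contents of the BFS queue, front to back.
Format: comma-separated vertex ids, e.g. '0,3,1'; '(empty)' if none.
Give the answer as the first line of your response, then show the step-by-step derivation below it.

2,4

step 1: dequeue 1; queue=[0,3,5]; order=1
step 2: dequeue 0; queue=[3,5,2]; order=1,0
step 3: dequeue 3; queue=[5,2,4]; order=1,0,3
step 4: dequeue 5; queue=[2,4]; order=1,0,3,5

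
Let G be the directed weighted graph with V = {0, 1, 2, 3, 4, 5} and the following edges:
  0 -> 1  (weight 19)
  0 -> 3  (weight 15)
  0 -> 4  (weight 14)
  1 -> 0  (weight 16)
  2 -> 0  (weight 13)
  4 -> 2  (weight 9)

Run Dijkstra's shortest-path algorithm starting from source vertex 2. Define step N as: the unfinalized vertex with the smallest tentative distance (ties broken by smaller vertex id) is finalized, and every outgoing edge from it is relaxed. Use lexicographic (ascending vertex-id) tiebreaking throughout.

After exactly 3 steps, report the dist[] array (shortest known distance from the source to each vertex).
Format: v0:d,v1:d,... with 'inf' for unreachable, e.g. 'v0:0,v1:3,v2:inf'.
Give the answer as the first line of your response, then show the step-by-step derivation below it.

v0:13,v1:32,v2:0,v3:28,v4:27,v5:inf

step 1: dist = v0:13,v1:inf,v2:0,v3:inf,v4:inf,v5:inf
step 2: dist = v0:13,v1:32,v2:0,v3:28,v4:27,v5:inf
step 3: dist = v0:13,v1:32,v2:0,v3:28,v4:27,v5:inf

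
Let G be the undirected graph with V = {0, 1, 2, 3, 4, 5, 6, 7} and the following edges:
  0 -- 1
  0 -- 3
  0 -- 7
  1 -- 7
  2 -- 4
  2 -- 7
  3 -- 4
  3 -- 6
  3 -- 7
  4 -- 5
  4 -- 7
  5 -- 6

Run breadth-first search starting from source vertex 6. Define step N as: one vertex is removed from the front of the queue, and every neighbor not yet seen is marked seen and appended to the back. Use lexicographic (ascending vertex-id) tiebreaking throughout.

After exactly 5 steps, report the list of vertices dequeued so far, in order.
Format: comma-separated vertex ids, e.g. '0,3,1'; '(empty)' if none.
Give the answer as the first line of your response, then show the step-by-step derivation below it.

6,3,5,0,4

step 1: dequeue 6; queue=[3,5]; order=6
step 2: dequeue 3; queue=[5,0,4,7]; order=6,3
step 3: dequeue 5; queue=[0,4,7]; order=6,3,5
step 4: dequeue 0; queue=[4,7,1]; order=6,3,5,0
step 5: dequeue 4; queue=[7,1,2]; order=6,3,5,0,4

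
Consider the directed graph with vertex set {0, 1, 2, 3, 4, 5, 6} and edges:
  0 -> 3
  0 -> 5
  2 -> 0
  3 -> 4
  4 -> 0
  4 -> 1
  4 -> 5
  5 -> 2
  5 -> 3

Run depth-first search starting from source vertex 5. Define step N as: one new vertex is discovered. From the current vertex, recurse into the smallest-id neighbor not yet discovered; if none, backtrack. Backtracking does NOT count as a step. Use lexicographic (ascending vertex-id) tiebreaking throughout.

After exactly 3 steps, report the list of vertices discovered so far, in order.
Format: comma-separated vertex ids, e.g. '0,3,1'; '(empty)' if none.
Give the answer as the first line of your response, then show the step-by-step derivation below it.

5,2,0

step 1: discover 5; path=5; order=5
step 2: discover 2; path=5>2; order=5,2
step 3: discover 0; path=5>2>0; order=5,2,0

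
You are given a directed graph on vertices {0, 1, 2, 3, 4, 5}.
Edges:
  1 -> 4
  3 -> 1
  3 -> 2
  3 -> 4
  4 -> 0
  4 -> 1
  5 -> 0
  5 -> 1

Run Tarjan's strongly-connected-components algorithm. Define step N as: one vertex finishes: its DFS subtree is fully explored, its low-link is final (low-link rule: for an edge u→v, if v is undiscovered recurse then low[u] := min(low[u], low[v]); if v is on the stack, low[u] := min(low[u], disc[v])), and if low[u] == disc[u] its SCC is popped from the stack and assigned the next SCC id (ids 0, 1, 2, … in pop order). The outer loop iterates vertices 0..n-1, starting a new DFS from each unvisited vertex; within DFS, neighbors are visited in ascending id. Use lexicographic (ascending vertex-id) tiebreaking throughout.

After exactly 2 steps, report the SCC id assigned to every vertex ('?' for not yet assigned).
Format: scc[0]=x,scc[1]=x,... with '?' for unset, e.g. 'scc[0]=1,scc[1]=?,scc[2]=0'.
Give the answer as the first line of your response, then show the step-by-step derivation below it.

scc[0]=0,scc[1]=?,scc[2]=?,scc[3]=?,scc[4]=?,scc[5]=?

step 1: low=(low[0]=0,low[1]=?,low[2]=?,low[3]=?,low[4]=?,low[5]=?); scc=(scc[0]=0,scc[1]=?,scc[2]=?,scc[3]=?,scc[4]=?,scc[5]=?)
step 2: low=(low[0]=0,low[1]=1,low[2]=?,low[3]=?,low[4]=1,low[5]=?); scc=(scc[0]=0,scc[1]=?,scc[2]=?,scc[3]=?,scc[4]=?,scc[5]=?)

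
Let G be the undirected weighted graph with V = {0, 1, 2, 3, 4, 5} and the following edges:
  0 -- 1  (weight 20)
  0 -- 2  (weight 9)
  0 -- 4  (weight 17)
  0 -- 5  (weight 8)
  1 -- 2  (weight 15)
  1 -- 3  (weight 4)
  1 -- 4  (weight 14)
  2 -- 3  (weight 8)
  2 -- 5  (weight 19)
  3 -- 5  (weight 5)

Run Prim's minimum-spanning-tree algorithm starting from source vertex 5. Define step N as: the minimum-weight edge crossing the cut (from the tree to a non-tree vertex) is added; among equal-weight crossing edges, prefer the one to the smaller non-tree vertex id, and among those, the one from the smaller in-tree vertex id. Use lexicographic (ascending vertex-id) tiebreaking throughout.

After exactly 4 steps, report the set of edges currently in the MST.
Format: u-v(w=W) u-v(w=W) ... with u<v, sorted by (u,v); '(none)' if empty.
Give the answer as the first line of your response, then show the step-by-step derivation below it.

0-5(w=8) 1-3(w=4) 2-3(w=8) 3-5(w=5)

step 1: add edge 3-5 (w=5); MST = {3-5(w=5)}
step 2: add edge 1-3 (w=4); MST = {1-3(w=4) 3-5(w=5)}
step 3: add edge 0-5 (w=8); MST = {0-5(w=8) 1-3(w=4) 3-5(w=5)}
step 4: add edge 2-3 (w=8); MST = {0-5(w=8) 1-3(w=4) 2-3(w=8) 3-5(w=5)}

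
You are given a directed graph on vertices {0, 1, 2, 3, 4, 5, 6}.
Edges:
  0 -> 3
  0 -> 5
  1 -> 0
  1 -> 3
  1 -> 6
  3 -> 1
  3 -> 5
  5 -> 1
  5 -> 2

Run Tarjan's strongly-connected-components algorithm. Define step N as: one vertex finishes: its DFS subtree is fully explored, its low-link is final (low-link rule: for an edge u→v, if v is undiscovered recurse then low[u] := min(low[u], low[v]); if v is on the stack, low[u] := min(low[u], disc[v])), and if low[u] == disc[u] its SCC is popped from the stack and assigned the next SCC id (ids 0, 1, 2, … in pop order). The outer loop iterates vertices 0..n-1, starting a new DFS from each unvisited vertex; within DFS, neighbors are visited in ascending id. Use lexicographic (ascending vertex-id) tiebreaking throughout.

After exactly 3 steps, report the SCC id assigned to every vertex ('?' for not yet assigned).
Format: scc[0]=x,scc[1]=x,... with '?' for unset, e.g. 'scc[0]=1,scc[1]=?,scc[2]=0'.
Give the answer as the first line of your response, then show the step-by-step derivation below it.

scc[0]=?,scc[1]=?,scc[2]=1,scc[3]=?,scc[4]=?,scc[5]=?,scc[6]=0

step 1: low=(low[0]=0,low[1]=0,low[2]=?,low[3]=1,low[4]=?,low[5]=?,low[6]=3); scc=(scc[0]=?,scc[1]=?,scc[2]=?,scc[3]=?,scc[4]=?,scc[5]=?,scc[6]=0)
step 2: low=(low[0]=0,low[1]=0,low[2]=?,low[3]=1,low[4]=?,low[5]=?,low[6]=3); scc=(scc[0]=?,scc[1]=?,scc[2]=?,scc[3]=?,scc[4]=?,scc[5]=?,scc[6]=0)
step 3: low=(low[0]=0,low[1]=0,low[2]=5,low[3]=0,low[4]=?,low[5]=2,low[6]=3); scc=(scc[0]=?,scc[1]=?,scc[2]=1,scc[3]=?,scc[4]=?,scc[5]=?,scc[6]=0)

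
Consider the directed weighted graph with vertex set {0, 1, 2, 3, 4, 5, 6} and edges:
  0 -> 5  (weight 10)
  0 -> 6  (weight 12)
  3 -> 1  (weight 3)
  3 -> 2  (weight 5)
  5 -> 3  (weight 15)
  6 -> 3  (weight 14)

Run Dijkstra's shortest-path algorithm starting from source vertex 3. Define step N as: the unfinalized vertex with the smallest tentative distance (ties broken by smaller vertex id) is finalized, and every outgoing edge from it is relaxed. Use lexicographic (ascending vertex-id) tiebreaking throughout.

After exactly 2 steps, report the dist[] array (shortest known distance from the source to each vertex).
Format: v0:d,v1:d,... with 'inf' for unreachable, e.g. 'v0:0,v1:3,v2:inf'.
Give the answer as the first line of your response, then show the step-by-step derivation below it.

v0:inf,v1:3,v2:5,v3:0,v4:inf,v5:inf,v6:inf

step 1: dist = v0:inf,v1:3,v2:5,v3:0,v4:inf,v5:inf,v6:inf
step 2: dist = v0:inf,v1:3,v2:5,v3:0,v4:inf,v5:inf,v6:inf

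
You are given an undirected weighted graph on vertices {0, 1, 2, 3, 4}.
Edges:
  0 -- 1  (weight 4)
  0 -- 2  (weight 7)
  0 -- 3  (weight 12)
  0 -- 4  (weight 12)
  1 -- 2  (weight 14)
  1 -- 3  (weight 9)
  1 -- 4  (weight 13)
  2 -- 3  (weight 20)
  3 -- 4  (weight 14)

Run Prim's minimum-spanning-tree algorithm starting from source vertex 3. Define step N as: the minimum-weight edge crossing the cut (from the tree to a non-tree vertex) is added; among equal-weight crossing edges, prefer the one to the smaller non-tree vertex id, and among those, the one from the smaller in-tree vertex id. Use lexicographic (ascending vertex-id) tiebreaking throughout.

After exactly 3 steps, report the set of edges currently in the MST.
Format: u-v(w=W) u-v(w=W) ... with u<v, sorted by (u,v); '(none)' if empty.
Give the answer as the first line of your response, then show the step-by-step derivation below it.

0-1(w=4) 0-2(w=7) 1-3(w=9)

step 1: add edge 1-3 (w=9); MST = {1-3(w=9)}
step 2: add edge 0-1 (w=4); MST = {0-1(w=4) 1-3(w=9)}
step 3: add edge 0-2 (w=7); MST = {0-1(w=4) 0-2(w=7) 1-3(w=9)}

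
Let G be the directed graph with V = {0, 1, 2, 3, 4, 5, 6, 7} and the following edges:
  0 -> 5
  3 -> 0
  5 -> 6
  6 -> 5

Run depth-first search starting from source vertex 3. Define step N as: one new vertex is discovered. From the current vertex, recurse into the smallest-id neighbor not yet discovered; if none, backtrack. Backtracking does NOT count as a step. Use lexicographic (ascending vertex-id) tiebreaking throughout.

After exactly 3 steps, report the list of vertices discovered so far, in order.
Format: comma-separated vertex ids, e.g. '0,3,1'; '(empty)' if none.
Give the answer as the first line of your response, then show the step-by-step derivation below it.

3,0,5

step 1: discover 3; path=3; order=3
step 2: discover 0; path=3>0; order=3,0
step 3: discover 5; path=3>0>5; order=3,0,5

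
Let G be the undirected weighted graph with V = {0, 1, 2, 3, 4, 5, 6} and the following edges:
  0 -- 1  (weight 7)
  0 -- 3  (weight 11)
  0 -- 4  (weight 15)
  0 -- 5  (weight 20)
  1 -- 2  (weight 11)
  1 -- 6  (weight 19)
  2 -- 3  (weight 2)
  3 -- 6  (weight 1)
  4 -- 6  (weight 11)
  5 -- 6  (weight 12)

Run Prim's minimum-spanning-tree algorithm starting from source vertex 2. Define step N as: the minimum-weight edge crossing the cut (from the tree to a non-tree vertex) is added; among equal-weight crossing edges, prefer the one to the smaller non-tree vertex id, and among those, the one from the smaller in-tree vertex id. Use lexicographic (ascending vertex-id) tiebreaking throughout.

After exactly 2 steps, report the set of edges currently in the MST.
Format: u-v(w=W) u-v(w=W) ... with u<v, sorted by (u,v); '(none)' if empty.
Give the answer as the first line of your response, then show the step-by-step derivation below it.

2-3(w=2) 3-6(w=1)

step 1: add edge 2-3 (w=2); MST = {2-3(w=2)}
step 2: add edge 3-6 (w=1); MST = {2-3(w=2) 3-6(w=1)}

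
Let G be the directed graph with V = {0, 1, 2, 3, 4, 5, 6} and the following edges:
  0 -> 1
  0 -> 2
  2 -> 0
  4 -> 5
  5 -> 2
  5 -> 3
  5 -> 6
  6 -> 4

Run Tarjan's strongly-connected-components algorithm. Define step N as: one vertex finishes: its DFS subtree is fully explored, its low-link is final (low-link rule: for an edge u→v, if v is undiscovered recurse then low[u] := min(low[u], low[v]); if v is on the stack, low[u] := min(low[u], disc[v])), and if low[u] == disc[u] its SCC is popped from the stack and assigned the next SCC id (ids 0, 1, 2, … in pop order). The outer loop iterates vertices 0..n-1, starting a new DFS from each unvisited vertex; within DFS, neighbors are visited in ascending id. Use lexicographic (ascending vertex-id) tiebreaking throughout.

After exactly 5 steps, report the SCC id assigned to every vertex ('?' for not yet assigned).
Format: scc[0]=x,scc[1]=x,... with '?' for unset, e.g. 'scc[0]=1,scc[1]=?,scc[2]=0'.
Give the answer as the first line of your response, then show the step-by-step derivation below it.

scc[0]=1,scc[1]=0,scc[2]=1,scc[3]=2,scc[4]=?,scc[5]=?,scc[6]=?

step 1: low=(low[0]=0,low[1]=1,low[2]=?,low[3]=?,low[4]=?,low[5]=?,low[6]=?); scc=(scc[0]=?,scc[1]=0,scc[2]=?,scc[3]=?,scc[4]=?,scc[5]=?,scc[6]=?)
step 2: low=(low[0]=0,low[1]=1,low[2]=0,low[3]=?,low[4]=?,low[5]=?,low[6]=?); scc=(scc[0]=?,scc[1]=0,scc[2]=?,scc[3]=?,scc[4]=?,scc[5]=?,scc[6]=?)
step 3: low=(low[0]=0,low[1]=1,low[2]=0,low[3]=?,low[4]=?,low[5]=?,low[6]=?); scc=(scc[0]=1,scc[1]=0,scc[2]=1,scc[3]=?,scc[4]=?,scc[5]=?,scc[6]=?)
step 4: low=(low[0]=0,low[1]=1,low[2]=0,low[3]=3,low[4]=?,low[5]=?,low[6]=?); scc=(scc[0]=1,scc[1]=0,scc[2]=1,scc[3]=2,scc[4]=?,scc[5]=?,scc[6]=?)
step 5: low=(low[0]=0,low[1]=1,low[2]=0,low[3]=3,low[4]=4,low[5]=5,low[6]=4); scc=(scc[0]=1,scc[1]=0,scc[2]=1,scc[3]=2,scc[4]=?,scc[5]=?,scc[6]=?)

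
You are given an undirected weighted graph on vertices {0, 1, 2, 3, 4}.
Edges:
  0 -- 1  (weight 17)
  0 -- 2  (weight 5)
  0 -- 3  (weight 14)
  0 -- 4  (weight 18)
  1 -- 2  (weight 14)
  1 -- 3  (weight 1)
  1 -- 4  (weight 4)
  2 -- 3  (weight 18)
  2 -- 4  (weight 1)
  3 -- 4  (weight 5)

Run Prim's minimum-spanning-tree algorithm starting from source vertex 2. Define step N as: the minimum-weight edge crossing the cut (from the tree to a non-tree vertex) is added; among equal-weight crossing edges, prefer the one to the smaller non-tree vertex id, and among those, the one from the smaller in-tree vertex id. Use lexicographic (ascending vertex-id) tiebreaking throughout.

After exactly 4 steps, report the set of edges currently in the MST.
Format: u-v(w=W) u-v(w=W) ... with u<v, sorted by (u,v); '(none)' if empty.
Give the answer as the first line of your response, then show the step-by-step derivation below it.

0-2(w=5) 1-3(w=1) 1-4(w=4) 2-4(w=1)

step 1: add edge 2-4 (w=1); MST = {2-4(w=1)}
step 2: add edge 1-4 (w=4); MST = {1-4(w=4) 2-4(w=1)}
step 3: add edge 1-3 (w=1); MST = {1-3(w=1) 1-4(w=4) 2-4(w=1)}
step 4: add edge 0-2 (w=5); MST = {0-2(w=5) 1-3(w=1) 1-4(w=4) 2-4(w=1)}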